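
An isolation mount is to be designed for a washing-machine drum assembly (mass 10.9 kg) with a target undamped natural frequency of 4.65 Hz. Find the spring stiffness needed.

ω_n = 2πf_n = 2π × 4.65 = 29.22 rad/s.
k = m·ω_n² = 10.9 × 29.22² = 10.9 × 853.6 = 9304 N/m.

9300 N/m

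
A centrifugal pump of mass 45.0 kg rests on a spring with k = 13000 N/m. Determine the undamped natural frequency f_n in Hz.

ω_n = √(k/m) = √(13000/45.0) = √288.9 = 17.00 rad/s.
f_n = ω_n/(2π) = 17.00/6.283 = 2.705 Hz.

2.71 Hz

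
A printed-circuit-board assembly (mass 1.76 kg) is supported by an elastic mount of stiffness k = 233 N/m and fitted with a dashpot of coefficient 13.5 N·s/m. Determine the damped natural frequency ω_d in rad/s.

10.8 rad/s

ω_n = √(k/m) = √(233.0/1.76) = 11.51 rad/s.
Critical damping c_c = 2√(k·m) = 2√(233.0 × 1.76) = 40.50 N·s/m, so ζ = c/c_c = 13.5/40.50 = 0.3333.
ω_d = ω_n√(1 − ζ²) = 11.51 × √(1 − 0.111) = 10.85 rad/s.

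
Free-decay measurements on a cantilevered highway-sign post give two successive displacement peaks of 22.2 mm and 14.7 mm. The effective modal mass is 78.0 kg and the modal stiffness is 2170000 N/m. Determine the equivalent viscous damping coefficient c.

1700 N·s/m

Logarithmic decrement δ = (1/n)·ln(x₀/x_n) = (1/1)·ln(22.2/14.7) = (1/1)·ln(1.510) = 0.4122.
ζ = δ/√(4π² + δ²) = 0.4122/√(39.48 + 0.170) = 0.4122/6.297 = 0.06547.
c = ζ · 2√(km) = 0.06547 × 2√(2170000 × 78.0) = 0.06547 × 26020 = 1704 N·s/m.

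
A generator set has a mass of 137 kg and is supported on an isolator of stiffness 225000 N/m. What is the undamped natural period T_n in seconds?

0.155 s

ω_n = √(k/m) = √(225000/137) = √1642 = 40.53 rad/s.
T_n = 2π/ω_n = 6.283/40.53 = 0.1550 s.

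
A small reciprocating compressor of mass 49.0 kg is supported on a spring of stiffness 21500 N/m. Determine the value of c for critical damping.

c_c = 2√(k·m) = 2√(21500 × 49.0) = 2 × 1026 = 2053 N·s/m.

2050 N·s/m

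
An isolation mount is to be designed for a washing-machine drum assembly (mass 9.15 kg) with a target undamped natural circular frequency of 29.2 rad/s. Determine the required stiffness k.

7800 N/m

k = m·ω_n² = 9.15 × 29.20² = 9.15 × 852.6 = 7802 N/m.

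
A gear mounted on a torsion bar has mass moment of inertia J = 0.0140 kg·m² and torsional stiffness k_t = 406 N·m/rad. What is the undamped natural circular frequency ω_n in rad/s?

170 rad/s

ω_n = √(k_t/J) = √(406/0.0140) = √29000 = 170.3 rad/s.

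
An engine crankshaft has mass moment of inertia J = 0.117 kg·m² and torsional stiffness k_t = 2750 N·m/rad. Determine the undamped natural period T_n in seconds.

0.0410 s

ω_n = √(k_t/J) = √(2750/0.117) = √23500 = 153.3 rad/s.
T_n = 2π/ω_n = 6.283/153.3 = 0.04098 s.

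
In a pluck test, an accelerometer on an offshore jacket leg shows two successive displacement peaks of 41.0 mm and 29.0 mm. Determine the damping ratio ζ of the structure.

0.0550

Logarithmic decrement δ = (1/n)·ln(x₀/x_n) = (1/1)·ln(41.0/29.0) = (1/1)·ln(1.414) = 0.3463.
ζ = δ/√(4π² + δ²) = 0.3463/√(39.48 + 0.120) = 0.3463/6.293 = 0.05503.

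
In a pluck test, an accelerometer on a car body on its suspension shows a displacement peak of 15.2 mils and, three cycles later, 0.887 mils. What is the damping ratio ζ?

Logarithmic decrement δ = (1/n)·ln(x₀/x_n) = (1/3)·ln(15.2/0.887) = (1/3)·ln(17.14) = 0.9471.
ζ = δ/√(4π² + δ²) = 0.9471/√(39.48 + 0.897) = 0.9471/6.354 = 0.1490.

0.149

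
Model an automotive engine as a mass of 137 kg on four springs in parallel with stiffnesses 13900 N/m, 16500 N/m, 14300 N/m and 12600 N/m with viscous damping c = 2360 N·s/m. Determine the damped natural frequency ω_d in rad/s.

Parallel springs add: k_eq = 13900 + 16500 + 14300 + 12600 = 57300 N/m.
ω_n = √(k_eq/m) = √(57300/137) = 20.45 rad/s.
Critical damping c_c = 2√(k_eq·m) = 2√(57300 × 137) = 5604 N·s/m, so ζ = c/c_c = 2360/5604 = 0.4212.
ω_d = ω_n√(1 − ζ²) = 20.45 × √(1 − 0.177) = 18.55 rad/s.

18.5 rad/s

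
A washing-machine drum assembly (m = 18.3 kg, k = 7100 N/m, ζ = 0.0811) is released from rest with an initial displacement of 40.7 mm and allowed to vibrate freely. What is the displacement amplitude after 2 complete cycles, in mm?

Logarithmic decrement δ = 2πζ/√(1 − ζ²) = 2π × 0.08110/√(1 − 0.00658) = 0.5113.
After n cycles, x_n/x₀ = e^(−nδ), so x_2 = 40.7 × e^(−2 × 0.5113) = 40.7 × 0.3597 = 14.64 mm.

14.6 mm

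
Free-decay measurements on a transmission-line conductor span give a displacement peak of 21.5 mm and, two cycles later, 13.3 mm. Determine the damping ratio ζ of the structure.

Logarithmic decrement δ = (1/n)·ln(x₀/x_n) = (1/2)·ln(21.5/13.3) = (1/2)·ln(1.617) = 0.2401.
ζ = δ/√(4π² + δ²) = 0.2401/√(39.48 + 0.0577) = 0.2401/6.288 = 0.03819.

0.0382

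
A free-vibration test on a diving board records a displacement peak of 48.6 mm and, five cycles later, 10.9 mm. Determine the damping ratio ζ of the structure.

0.0475

Logarithmic decrement δ = (1/n)·ln(x₀/x_n) = (1/5)·ln(48.6/10.9) = (1/5)·ln(4.459) = 0.2990.
ζ = δ/√(4π² + δ²) = 0.2990/√(39.48 + 0.0894) = 0.2990/6.290 = 0.04753.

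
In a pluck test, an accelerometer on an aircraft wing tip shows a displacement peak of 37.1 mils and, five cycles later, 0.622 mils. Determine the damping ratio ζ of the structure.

0.129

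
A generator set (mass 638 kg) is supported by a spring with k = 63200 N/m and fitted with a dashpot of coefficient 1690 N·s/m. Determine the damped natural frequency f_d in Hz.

ω_n = √(k/m) = √(63200/638) = 9.953 rad/s.
Critical damping c_c = 2√(k·m) = 2√(63200 × 638) = 12700 N·s/m, so ζ = c/c_c = 1690/12700 = 0.1331.
ω_d = ω_n√(1 − ζ²) = 9.953 × √(1 − 0.0177) = 9.864 rad/s.
f_d = ω_d/(2π) = 1.570 Hz.

1.57 Hz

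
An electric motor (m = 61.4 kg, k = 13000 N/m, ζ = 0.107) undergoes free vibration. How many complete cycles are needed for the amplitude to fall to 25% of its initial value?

Logarithmic decrement δ = 2πζ/√(1 − ζ²) = 2π × 0.1070/√(1 − 0.0114) = 0.6762.
x_n/x₀ = e^(−nδ) ≤ 0.25; take ln: n ≥ ln(1/0.25)/δ = 1.386/0.6762 = 2.050.
So 3 complete cycles are required.

3 cycles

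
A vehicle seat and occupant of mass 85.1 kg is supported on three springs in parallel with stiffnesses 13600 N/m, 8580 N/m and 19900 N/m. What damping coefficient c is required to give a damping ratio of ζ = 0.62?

2350 N·s/m

Parallel springs add: k_eq = 13600 + 8580 + 19900 = 42080 N/m.
c_c = 2√(k_eq·m) = 2√(42080 × 85.1) = 3785 N·s/m.
c = ζ·c_c = 0.62 × 3785 = 2347 N·s/m.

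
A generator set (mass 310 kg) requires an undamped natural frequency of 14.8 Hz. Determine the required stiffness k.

2680000 N/m

ω_n = 2πf_n = 2π × 14.8 = 92.99 rad/s.
k = m·ω_n² = 310 × 92.99² = 310 × 8647 = 2681000 N/m.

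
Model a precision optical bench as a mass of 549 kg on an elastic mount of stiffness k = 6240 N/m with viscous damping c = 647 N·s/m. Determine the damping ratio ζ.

0.175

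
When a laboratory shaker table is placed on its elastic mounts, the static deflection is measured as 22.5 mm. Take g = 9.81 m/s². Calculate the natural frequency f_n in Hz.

3.32 Hz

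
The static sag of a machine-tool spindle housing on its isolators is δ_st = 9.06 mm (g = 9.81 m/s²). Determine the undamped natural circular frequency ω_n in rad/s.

ω_n = √(g/δ_st) = √(9.81/0.00906) = √1083 = 32.91 rad/s.

32.9 rad/s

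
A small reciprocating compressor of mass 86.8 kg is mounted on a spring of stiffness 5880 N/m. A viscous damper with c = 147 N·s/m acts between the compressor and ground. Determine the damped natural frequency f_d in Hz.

1.30 Hz

ω_n = √(k/m) = √(5880/86.8) = 8.231 rad/s.
Critical damping c_c = 2√(k·m) = 2√(5880 × 86.8) = 1429 N·s/m, so ζ = c/c_c = 147/1429 = 0.1029.
ω_d = ω_n√(1 − ζ²) = 8.231 × √(1 − 0.0106) = 8.187 rad/s.
f_d = ω_d/(2π) = 1.303 Hz.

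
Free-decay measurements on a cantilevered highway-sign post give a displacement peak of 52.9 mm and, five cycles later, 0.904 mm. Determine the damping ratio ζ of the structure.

Logarithmic decrement δ = (1/n)·ln(x₀/x_n) = (1/5)·ln(52.9/0.904) = (1/5)·ln(58.52) = 0.8139.
ζ = δ/√(4π² + δ²) = 0.8139/√(39.48 + 0.662) = 0.8139/6.336 = 0.1285.

0.128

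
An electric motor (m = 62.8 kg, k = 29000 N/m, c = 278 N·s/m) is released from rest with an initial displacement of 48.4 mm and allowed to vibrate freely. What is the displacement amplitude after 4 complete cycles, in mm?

3.59 mm

ζ = c/(2√(km)) = 278/(2√(29000 × 62.8)) = 278/2699 = 0.1030.
Logarithmic decrement δ = 2πζ/√(1 − ζ²) = 2π × 0.1030/√(1 − 0.0106) = 0.6506.
After n cycles, x_n/x₀ = e^(−nδ), so x_4 = 48.4 × e^(−4 × 0.6506) = 48.4 × 0.07409 = 3.586 mm.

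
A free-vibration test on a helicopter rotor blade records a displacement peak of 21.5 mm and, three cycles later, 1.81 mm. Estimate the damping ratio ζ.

0.130

Logarithmic decrement δ = (1/n)·ln(x₀/x_n) = (1/3)·ln(21.5/1.81) = (1/3)·ln(11.88) = 0.8249.
ζ = δ/√(4π² + δ²) = 0.8249/√(39.48 + 0.680) = 0.8249/6.337 = 0.1302.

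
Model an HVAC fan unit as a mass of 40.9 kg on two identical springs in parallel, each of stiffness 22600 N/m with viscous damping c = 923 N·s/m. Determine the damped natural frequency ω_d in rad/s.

Parallel springs add: k_eq = 2 × 22600 = 45200 N/m.
ω_n = √(k_eq/m) = √(45200/40.9) = 33.24 rad/s.
Critical damping c_c = 2√(k_eq·m) = 2√(45200 × 40.9) = 2719 N·s/m, so ζ = c/c_c = 923/2719 = 0.3394.
ω_d = ω_n√(1 − ζ²) = 33.24 × √(1 − 0.115) = 31.27 rad/s.

31.3 rad/s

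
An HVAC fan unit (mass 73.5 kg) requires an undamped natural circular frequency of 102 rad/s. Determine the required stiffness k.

k = m·ω_n² = 73.5 × 102.0² = 73.5 × 10400 = 764700 N/m.

765000 N/m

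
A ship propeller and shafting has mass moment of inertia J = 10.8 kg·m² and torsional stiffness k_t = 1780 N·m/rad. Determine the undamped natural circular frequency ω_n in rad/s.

ω_n = √(k_t/J) = √(1780/10.8) = √164.8 = 12.84 rad/s.

12.8 rad/s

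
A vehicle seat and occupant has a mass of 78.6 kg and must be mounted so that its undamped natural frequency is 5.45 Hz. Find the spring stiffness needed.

92200 N/m

ω_n = 2πf_n = 2π × 5.45 = 34.24 rad/s.
k = m·ω_n² = 78.6 × 34.24² = 78.6 × 1173 = 92170 N/m.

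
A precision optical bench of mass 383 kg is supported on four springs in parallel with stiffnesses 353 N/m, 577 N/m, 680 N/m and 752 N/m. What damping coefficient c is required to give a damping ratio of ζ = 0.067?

127 N·s/m

Parallel springs add: k_eq = 353 + 577 + 680 + 752 = 2362 N/m.
c_c = 2√(k_eq·m) = 2√(2362 × 383) = 1902 N·s/m.
c = ζ·c_c = 0.067 × 1902 = 127.5 N·s/m.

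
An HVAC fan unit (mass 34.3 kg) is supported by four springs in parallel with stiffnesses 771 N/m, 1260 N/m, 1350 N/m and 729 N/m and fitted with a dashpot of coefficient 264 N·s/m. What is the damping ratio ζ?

0.352

Parallel springs add: k_eq = 771 + 1260 + 1350 + 729 = 4110 N/m.
ω_n = √(k_eq/m) = √(4110/34.3) = 10.95 rad/s.
Critical damping c_c = 2√(k_eq·m) = 2√(4110 × 34.3) = 750.9 N·s/m, so ζ = c/c_c = 264/750.9 = 0.3516.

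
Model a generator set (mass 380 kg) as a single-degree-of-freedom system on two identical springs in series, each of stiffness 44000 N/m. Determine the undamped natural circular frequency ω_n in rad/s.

Series springs: 1/k_eq = 2/44000, so k_eq = 44000/2 = 22000 N/m.
ω_n = √(k_eq/m) = √(22000/380) = √57.89 = 7.609 rad/s.

7.61 rad/s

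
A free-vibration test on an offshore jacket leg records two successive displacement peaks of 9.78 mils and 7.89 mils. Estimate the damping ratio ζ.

Logarithmic decrement δ = (1/n)·ln(x₀/x_n) = (1/1)·ln(9.78/7.89) = (1/1)·ln(1.240) = 0.2147.
ζ = δ/√(4π² + δ²) = 0.2147/√(39.48 + 0.0461) = 0.2147/6.287 = 0.03416.

0.0342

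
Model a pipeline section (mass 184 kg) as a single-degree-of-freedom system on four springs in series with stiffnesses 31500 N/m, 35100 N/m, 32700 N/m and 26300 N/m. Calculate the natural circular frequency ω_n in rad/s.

Series springs: 1/k_eq = 1/31500 + 1/35100 + 1/32700 + 1/26300 = 0.0001288, so k_eq = 7762 N/m.
ω_n = √(k_eq/m) = √(7762/184) = √42.18 = 6.495 rad/s.

6.49 rad/s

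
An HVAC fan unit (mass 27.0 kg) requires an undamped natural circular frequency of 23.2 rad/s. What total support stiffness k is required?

k = m·ω_n² = 27.0 × 23.20² = 27.0 × 538.2 = 14530 N/m.

14500 N/m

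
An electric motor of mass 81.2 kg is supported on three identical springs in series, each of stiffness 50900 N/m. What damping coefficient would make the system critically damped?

2350 N·s/m

Series springs: 1/k_eq = 3/50900, so k_eq = 50900/3 = 16970 N/m.
c_c = 2√(k_eq·m) = 2√(16970 × 81.2) = 2 × 1174 = 2348 N·s/m.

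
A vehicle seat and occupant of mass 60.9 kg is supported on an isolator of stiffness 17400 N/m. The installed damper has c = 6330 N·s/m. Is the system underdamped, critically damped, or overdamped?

overdamped

c_c = 2√(k·m) = 2059 N·s/m; ζ = c/c_c = 6330/2059 = 3.07.
Since ζ > 1 the system is overdamped.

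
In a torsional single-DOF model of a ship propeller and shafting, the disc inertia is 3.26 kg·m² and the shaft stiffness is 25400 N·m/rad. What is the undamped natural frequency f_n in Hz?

ω_n = √(k_t/J) = √(25400/3.26) = √7791 = 88.27 rad/s.
f_n = ω_n/(2π) = 88.27/6.283 = 14.05 Hz.

14.0 Hz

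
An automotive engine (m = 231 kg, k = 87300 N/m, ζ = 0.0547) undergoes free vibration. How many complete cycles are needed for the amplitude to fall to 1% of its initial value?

14 cycles

Logarithmic decrement δ = 2πζ/√(1 − ζ²) = 2π × 0.05470/√(1 − 0.00299) = 0.3442.
x_n/x₀ = e^(−nδ) ≤ 0.01; take ln: n ≥ ln(1/0.01)/δ = 4.605/0.3442 = 13.38.
So 14 complete cycles are required.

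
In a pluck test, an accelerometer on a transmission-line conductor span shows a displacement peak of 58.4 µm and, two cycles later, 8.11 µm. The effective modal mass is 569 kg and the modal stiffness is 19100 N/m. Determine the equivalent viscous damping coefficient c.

Logarithmic decrement δ = (1/n)·ln(x₀/x_n) = (1/2)·ln(58.4/8.11) = (1/2)·ln(7.201) = 0.9871.
ζ = δ/√(4π² + δ²) = 0.9871/√(39.48 + 0.974) = 0.9871/6.360 = 0.1552.
c = ζ · 2√(km) = 0.1552 × 2√(19100 × 569) = 0.1552 × 6593 = 1023 N·s/m.

1020 N·s/m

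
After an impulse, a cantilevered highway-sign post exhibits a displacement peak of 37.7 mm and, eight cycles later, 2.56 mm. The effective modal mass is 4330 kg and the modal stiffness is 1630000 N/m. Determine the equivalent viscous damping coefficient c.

Logarithmic decrement δ = (1/n)·ln(x₀/x_n) = (1/8)·ln(37.7/2.56) = (1/8)·ln(14.73) = 0.3362.
ζ = δ/√(4π² + δ²) = 0.3362/√(39.48 + 0.113) = 0.3362/6.292 = 0.05343.
c = ζ · 2√(km) = 0.05343 × 2√(1630000 × 4330) = 0.05343 × 168000 = 8978 N·s/m.

8980 N·s/m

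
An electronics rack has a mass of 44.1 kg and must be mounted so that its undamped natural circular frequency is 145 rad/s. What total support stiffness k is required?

k = m·ω_n² = 44.1 × 145.0² = 44.1 × 21020 = 927200 N/m.

927000 N/m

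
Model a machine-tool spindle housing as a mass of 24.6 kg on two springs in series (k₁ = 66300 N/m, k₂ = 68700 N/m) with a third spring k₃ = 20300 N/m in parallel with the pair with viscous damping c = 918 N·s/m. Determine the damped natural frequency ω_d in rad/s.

Series pair: k_s = k₁k₂/(k₁+k₂) = (66300)(68700)/(66300 + 68700) = 33740 N/m. In parallel with k₃: k_eq = 33740 + 20300 = 54040 N/m.
ω_n = √(k_eq/m) = √(54040/24.6) = 46.87 rad/s.
Critical damping c_c = 2√(k_eq·m) = 2√(54040 × 24.6) = 2306 N·s/m, so ζ = c/c_c = 918/2306 = 0.3981.
ω_d = ω_n√(1 − ζ²) = 46.87 × √(1 − 0.158) = 43.00 rad/s.

43.0 rad/s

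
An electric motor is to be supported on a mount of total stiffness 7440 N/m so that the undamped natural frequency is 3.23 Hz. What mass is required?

ω_n = 2πf_n = 2π × 3.23 = 20.29 rad/s.
m = k/ω_n² = 7440/20.29² = 7440/411.9 = 18.06 kg.

18.1 kg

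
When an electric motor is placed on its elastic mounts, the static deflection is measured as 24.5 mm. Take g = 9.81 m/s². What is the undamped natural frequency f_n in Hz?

3.18 Hz

ω_n = √(g/δ_st) = √(9.81/0.0245) = √400.4 = 20.01 rad/s.
f_n = ω_n/(2π) = 20.01/6.283 = 3.185 Hz.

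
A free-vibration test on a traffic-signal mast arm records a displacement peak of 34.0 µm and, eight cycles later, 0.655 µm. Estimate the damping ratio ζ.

Logarithmic decrement δ = (1/n)·ln(x₀/x_n) = (1/8)·ln(34.0/0.655) = (1/8)·ln(51.91) = 0.4937.
ζ = δ/√(4π² + δ²) = 0.4937/√(39.48 + 0.244) = 0.4937/6.303 = 0.07833.

0.0783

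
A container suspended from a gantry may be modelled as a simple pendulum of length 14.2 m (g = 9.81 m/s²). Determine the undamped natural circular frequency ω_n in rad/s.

0.831 rad/s

For a simple pendulum ω_n = √(g/L) = √(9.81/14.2) = √0.6908 = 0.8312 rad/s.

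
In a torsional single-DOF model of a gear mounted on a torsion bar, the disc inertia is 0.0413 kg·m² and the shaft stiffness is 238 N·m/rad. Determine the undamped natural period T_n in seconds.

ω_n = √(k_t/J) = √(238/0.0413) = √5763 = 75.91 rad/s.
T_n = 2π/ω_n = 6.283/75.91 = 0.08277 s.

0.0828 s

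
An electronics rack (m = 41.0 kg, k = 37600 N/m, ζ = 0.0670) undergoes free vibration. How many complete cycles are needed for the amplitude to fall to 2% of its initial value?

Logarithmic decrement δ = 2πζ/√(1 − ζ²) = 2π × 0.06700/√(1 − 0.00449) = 0.4219.
x_n/x₀ = e^(−nδ) ≤ 0.02; take ln: n ≥ ln(1/0.02)/δ = 3.912/0.4219 = 9.272.
So 10 complete cycles are required.

10 cycles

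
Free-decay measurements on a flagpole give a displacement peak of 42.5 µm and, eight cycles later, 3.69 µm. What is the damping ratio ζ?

0.0486

Logarithmic decrement δ = (1/n)·ln(x₀/x_n) = (1/8)·ln(42.5/3.69) = (1/8)·ln(11.52) = 0.3055.
ζ = δ/√(4π² + δ²) = 0.3055/√(39.48 + 0.0933) = 0.3055/6.291 = 0.04856.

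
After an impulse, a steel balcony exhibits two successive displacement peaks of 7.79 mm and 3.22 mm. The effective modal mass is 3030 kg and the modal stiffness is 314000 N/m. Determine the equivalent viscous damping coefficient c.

8590 N·s/m

Logarithmic decrement δ = (1/n)·ln(x₀/x_n) = (1/1)·ln(7.79/3.22) = (1/1)·ln(2.419) = 0.8835.
ζ = δ/√(4π² + δ²) = 0.8835/√(39.48 + 0.781) = 0.8835/6.345 = 0.1392.
c = ζ · 2√(km) = 0.1392 × 2√(314000 × 3030) = 0.1392 × 61690 = 8590 N·s/m.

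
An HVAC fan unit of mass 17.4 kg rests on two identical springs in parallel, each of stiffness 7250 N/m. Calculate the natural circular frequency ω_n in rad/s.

28.9 rad/s

Parallel springs add: k_eq = 2 × 7250 = 14500 N/m.
ω_n = √(k_eq/m) = √(14500/17.4) = √833.3 = 28.87 rad/s.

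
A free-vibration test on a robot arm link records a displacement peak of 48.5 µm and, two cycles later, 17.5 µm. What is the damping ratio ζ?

0.0809

Logarithmic decrement δ = (1/n)·ln(x₀/x_n) = (1/2)·ln(48.5/17.5) = (1/2)·ln(2.771) = 0.5097.
ζ = δ/√(4π² + δ²) = 0.5097/√(39.48 + 0.260) = 0.5097/6.304 = 0.08085.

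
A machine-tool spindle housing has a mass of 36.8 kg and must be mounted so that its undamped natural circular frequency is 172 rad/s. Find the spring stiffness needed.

1090000 N/m

k = m·ω_n² = 36.8 × 172.0² = 36.8 × 29580 = 1089000 N/m.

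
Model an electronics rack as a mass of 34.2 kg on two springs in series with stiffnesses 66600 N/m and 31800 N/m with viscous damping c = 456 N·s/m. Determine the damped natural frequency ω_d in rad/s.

24.2 rad/s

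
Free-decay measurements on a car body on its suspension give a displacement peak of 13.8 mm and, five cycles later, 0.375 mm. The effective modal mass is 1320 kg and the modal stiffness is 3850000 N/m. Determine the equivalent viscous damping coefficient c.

16300 N·s/m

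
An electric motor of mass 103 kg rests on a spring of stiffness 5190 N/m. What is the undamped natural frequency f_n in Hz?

1.13 Hz

ω_n = √(k/m) = √(5190/103) = √50.39 = 7.098 rad/s.
f_n = ω_n/(2π) = 7.098/6.283 = 1.130 Hz.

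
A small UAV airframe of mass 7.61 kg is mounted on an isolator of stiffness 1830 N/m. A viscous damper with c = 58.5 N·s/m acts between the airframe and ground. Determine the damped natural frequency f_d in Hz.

ω_n = √(k/m) = √(1830/7.61) = 15.51 rad/s.
Critical damping c_c = 2√(k·m) = 2√(1830 × 7.61) = 236.0 N·s/m, so ζ = c/c_c = 58.5/236.0 = 0.2479.
ω_d = ω_n√(1 − ζ²) = 15.51 × √(1 − 0.0614) = 15.02 rad/s.
f_d = ω_d/(2π) = 2.391 Hz.

2.39 Hz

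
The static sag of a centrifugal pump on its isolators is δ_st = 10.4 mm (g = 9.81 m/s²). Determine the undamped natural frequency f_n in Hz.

ω_n = √(g/δ_st) = √(9.81/0.0104) = √943.3 = 30.71 rad/s.
f_n = ω_n/(2π) = 30.71/6.283 = 4.888 Hz.

4.89 Hz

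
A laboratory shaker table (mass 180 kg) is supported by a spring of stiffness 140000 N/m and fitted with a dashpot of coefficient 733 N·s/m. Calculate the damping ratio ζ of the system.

0.0730

ω_n = √(k/m) = √(140000/180) = 27.89 rad/s.
Critical damping c_c = 2√(k·m) = 2√(140000 × 180) = 10040 N·s/m, so ζ = c/c_c = 733/10040 = 0.07301.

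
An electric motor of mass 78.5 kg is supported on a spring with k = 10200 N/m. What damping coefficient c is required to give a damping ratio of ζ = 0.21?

376 N·s/m

c_c = 2√(k·m) = 2√(10200 × 78.5) = 1790 N·s/m.
c = ζ·c_c = 0.21 × 1790 = 375.8 N·s/m.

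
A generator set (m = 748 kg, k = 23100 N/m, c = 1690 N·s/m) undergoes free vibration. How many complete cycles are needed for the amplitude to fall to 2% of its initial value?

3 cycles

ζ = c/(2√(km)) = 1690/(2√(23100 × 748)) = 1690/8314 = 0.2033.
Logarithmic decrement δ = 2πζ/√(1 − ζ²) = 2π × 0.2033/√(1 − 0.0413) = 1.304.
x_n/x₀ = e^(−nδ) ≤ 0.02; take ln: n ≥ ln(1/0.02)/δ = 3.912/1.304 = 2.999.
So 3 complete cycles are required.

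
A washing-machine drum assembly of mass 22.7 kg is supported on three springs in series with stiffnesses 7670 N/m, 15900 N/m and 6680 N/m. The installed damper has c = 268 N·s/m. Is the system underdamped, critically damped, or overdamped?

underdamped

Series springs: 1/k_eq = 1/7670 + 1/15900 + 1/6680 = 0.0003430, so k_eq = 2916 N/m.
c_c = 2√(k_eq·m) = 514.5 N·s/m; ζ = c/c_c = 268/514.5 = 0.521.
Since ζ < 1 the system is underdamped.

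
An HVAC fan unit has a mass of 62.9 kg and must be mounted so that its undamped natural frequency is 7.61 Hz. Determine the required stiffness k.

144000 N/m

ω_n = 2πf_n = 2π × 7.61 = 47.82 rad/s.
k = m·ω_n² = 62.9 × 47.82² = 62.9 × 2286 = 143800 N/m.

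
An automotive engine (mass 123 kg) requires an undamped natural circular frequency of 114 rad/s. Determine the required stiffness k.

1600000 N/m

k = m·ω_n² = 123 × 114.0² = 123 × 13000 = 1599000 N/m.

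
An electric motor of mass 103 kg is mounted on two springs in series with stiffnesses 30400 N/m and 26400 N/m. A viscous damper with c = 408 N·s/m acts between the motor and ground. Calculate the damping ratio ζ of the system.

Series springs: 1/k_eq = 1/30400 + 1/26400 = 7.077×10^-5, so k_eq = 14130 N/m.
ω_n = √(k_eq/m) = √(14130/103) = 11.71 rad/s.
Critical damping c_c = 2√(k_eq·m) = 2√(14130 × 103) = 2413 N·s/m, so ζ = c/c_c = 408/2413 = 0.1691.

0.169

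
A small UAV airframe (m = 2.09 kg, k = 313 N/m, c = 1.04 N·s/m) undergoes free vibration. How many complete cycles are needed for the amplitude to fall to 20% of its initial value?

13 cycles

ζ = c/(2√(km)) = 1.04/(2√(313 × 2.09)) = 1.04/51.15 = 0.02033.
Logarithmic decrement δ = 2πζ/√(1 − ζ²) = 2π × 0.02033/√(1 − 0.000413) = 0.1278.
x_n/x₀ = e^(−nδ) ≤ 0.2; take ln: n ≥ ln(1/0.2)/δ = 1.609/0.1278 = 12.60.
So 13 complete cycles are required.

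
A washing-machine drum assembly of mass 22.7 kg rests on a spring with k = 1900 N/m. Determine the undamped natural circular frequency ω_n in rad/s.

ω_n = √(k/m) = √(1900/22.7) = √83.70 = 9.149 rad/s.

9.15 rad/s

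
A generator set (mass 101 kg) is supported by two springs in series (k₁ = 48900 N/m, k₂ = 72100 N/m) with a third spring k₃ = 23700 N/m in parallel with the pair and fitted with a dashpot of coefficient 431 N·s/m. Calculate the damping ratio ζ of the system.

0.0933

Series pair: k_s = k₁k₂/(k₁+k₂) = (48900)(72100)/(48900 + 72100) = 29140 N/m. In parallel with k₃: k_eq = 29140 + 23700 = 52840 N/m.
ω_n = √(k_eq/m) = √(52840/101) = 22.87 rad/s.
Critical damping c_c = 2√(k_eq·m) = 2√(52840 × 101) = 4620 N·s/m, so ζ = c/c_c = 431/4620 = 0.09329.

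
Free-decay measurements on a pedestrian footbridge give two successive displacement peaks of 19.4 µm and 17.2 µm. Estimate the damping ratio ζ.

0.0192

Logarithmic decrement δ = (1/n)·ln(x₀/x_n) = (1/1)·ln(19.4/17.2) = (1/1)·ln(1.128) = 0.1204.
ζ = δ/√(4π² + δ²) = 0.1204/√(39.48 + 0.0145) = 0.1204/6.284 = 0.01915.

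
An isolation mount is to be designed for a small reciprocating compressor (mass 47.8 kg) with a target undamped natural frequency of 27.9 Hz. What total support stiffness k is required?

1470000 N/m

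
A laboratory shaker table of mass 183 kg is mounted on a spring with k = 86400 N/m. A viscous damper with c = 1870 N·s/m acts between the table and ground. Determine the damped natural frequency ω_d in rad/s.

21.1 rad/s

ω_n = √(k/m) = √(86400/183) = 21.73 rad/s.
Critical damping c_c = 2√(k·m) = 2√(86400 × 183) = 7953 N·s/m, so ζ = c/c_c = 1870/7953 = 0.2351.
ω_d = ω_n√(1 − ζ²) = 21.73 × √(1 − 0.0553) = 21.12 rad/s.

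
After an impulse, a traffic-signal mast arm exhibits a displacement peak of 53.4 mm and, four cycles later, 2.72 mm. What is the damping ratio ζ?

0.118

Logarithmic decrement δ = (1/n)·ln(x₀/x_n) = (1/4)·ln(53.4/2.72) = (1/4)·ln(19.63) = 0.7443.
ζ = δ/√(4π² + δ²) = 0.7443/√(39.48 + 0.554) = 0.7443/6.327 = 0.1176.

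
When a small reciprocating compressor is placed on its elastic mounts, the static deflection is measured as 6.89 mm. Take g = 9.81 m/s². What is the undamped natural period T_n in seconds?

0.167 s

ω_n = √(g/δ_st) = √(9.81/0.00689) = √1424 = 37.73 rad/s.
T_n = 2π/ω_n = 6.283/37.73 = 0.1665 s.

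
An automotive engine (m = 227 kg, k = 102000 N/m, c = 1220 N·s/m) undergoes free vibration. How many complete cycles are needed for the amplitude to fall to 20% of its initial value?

3 cycles

ζ = c/(2√(km)) = 1220/(2√(102000 × 227)) = 1220/9624 = 0.1268.
Logarithmic decrement δ = 2πζ/√(1 − ζ²) = 2π × 0.1268/√(1 − 0.0161) = 0.8030.
x_n/x₀ = e^(−nδ) ≤ 0.2; take ln: n ≥ ln(1/0.2)/δ = 1.609/0.8030 = 2.004.
So 3 complete cycles are required.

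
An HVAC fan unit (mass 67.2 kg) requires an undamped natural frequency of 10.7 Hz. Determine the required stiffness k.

304000 N/m

ω_n = 2πf_n = 2π × 10.7 = 67.23 rad/s.
k = m·ω_n² = 67.2 × 67.23² = 67.2 × 4520 = 303700 N/m.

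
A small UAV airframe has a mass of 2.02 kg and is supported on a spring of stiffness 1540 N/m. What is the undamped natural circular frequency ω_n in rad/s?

27.6 rad/s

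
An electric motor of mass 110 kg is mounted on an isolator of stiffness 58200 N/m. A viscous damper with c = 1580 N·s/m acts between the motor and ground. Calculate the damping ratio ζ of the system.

0.312

ω_n = √(k/m) = √(58200/110) = 23.00 rad/s.
Critical damping c_c = 2√(k·m) = 2√(58200 × 110) = 5060 N·s/m, so ζ = c/c_c = 1580/5060 = 0.3122.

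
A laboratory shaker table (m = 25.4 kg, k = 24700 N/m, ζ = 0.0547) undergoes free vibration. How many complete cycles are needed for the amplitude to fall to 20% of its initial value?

5 cycles

Logarithmic decrement δ = 2πζ/√(1 − ζ²) = 2π × 0.05470/√(1 − 0.00299) = 0.3442.
x_n/x₀ = e^(−nδ) ≤ 0.2; take ln: n ≥ ln(1/0.2)/δ = 1.609/0.3442 = 4.676.
So 5 complete cycles are required.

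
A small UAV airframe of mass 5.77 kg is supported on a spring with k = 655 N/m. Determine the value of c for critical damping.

c_c = 2√(k·m) = 2√(655.0 × 5.77) = 2 × 61.48 = 123.0 N·s/m.

123 N·s/m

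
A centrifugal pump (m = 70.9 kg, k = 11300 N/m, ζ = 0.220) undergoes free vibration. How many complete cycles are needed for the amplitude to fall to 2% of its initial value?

Logarithmic decrement δ = 2πζ/√(1 − ζ²) = 2π × 0.2200/√(1 − 0.0484) = 1.417.
x_n/x₀ = e^(−nδ) ≤ 0.02; take ln: n ≥ ln(1/0.02)/δ = 3.912/1.417 = 2.761.
So 3 complete cycles are required.

3 cycles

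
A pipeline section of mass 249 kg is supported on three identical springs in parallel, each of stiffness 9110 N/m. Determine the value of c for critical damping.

5220 N·s/m

Parallel springs add: k_eq = 3 × 9110 = 27330 N/m.
c_c = 2√(k_eq·m) = 2√(27330 × 249) = 2 × 2609 = 5217 N·s/m.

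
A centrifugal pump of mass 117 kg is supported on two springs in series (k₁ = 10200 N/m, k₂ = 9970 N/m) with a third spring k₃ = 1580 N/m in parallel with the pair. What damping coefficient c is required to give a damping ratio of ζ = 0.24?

Series pair: k_s = k₁k₂/(k₁+k₂) = (10200)(9970)/(10200 + 9970) = 5042 N/m. In parallel with k₃: k_eq = 5042 + 1580 = 6622 N/m.
c_c = 2√(k_eq·m) = 2√(6622 × 117) = 1760 N·s/m.
c = ζ·c_c = 0.24 × 1760 = 422.5 N·s/m.

422 N·s/m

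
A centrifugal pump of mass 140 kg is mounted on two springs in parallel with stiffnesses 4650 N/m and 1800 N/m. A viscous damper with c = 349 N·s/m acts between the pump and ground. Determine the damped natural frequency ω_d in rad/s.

Parallel springs add: k_eq = 4650 + 1800 = 6450 N/m.
ω_n = √(k_eq/m) = √(6450/140) = 6.788 rad/s.
Critical damping c_c = 2√(k_eq·m) = 2√(6450 × 140) = 1901 N·s/m, so ζ = c/c_c = 349/1901 = 0.1836.
ω_d = ω_n√(1 − ζ²) = 6.788 × √(1 − 0.0337) = 6.672 rad/s.

6.67 rad/s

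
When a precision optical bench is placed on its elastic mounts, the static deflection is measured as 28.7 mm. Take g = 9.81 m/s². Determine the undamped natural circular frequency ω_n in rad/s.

ω_n = √(g/δ_st) = √(9.81/0.0287) = √341.8 = 18.49 rad/s.

18.5 rad/s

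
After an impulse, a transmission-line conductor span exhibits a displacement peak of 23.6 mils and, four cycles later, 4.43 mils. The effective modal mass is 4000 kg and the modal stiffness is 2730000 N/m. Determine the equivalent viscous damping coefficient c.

13900 N·s/m

Logarithmic decrement δ = (1/n)·ln(x₀/x_n) = (1/4)·ln(23.6/4.43) = (1/4)·ln(5.327) = 0.4182.
ζ = δ/√(4π² + δ²) = 0.4182/√(39.48 + 0.175) = 0.4182/6.297 = 0.06641.
c = ζ · 2√(km) = 0.06641 × 2√(2730000 × 4000) = 0.06641 × 209000 = 13880 N·s/m.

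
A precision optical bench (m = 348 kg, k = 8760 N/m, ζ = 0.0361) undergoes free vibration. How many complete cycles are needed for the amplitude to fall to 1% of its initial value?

Logarithmic decrement δ = 2πζ/√(1 − ζ²) = 2π × 0.03610/√(1 − 0.00130) = 0.2270.
x_n/x₀ = e^(−nδ) ≤ 0.01; take ln: n ≥ ln(1/0.01)/δ = 4.605/0.2270 = 20.29.
So 21 complete cycles are required.

21 cycles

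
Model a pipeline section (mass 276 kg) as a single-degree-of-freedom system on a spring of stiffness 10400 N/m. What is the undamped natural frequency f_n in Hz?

ω_n = √(k/m) = √(10400/276) = √37.68 = 6.138 rad/s.
f_n = ω_n/(2π) = 6.138/6.283 = 0.9770 Hz.

0.977 Hz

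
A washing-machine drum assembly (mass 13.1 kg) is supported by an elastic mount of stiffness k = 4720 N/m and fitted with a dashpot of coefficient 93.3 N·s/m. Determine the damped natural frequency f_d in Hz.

2.97 Hz

ω_n = √(k/m) = √(4720/13.1) = 18.98 rad/s.
Critical damping c_c = 2√(k·m) = 2√(4720 × 13.1) = 497.3 N·s/m, so ζ = c/c_c = 93.3/497.3 = 0.1876.
ω_d = ω_n√(1 − ζ²) = 18.98 × √(1 − 0.0352) = 18.64 rad/s.
f_d = ω_d/(2π) = 2.967 Hz.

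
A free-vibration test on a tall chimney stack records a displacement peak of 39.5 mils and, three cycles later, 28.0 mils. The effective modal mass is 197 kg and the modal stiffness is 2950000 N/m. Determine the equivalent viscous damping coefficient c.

Logarithmic decrement δ = (1/n)·ln(x₀/x_n) = (1/3)·ln(39.5/28.0) = (1/3)·ln(1.411) = 0.1147.
ζ = δ/√(4π² + δ²) = 0.1147/√(39.48 + 0.0132) = 0.1147/6.284 = 0.01825.
c = ζ · 2√(km) = 0.01825 × 2√(2950000 × 197) = 0.01825 × 48210 = 880.0 N·s/m.

880 N·s/m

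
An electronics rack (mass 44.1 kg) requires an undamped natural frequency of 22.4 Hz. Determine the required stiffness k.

874000 N/m

ω_n = 2πf_n = 2π × 22.4 = 140.7 rad/s.
k = m·ω_n² = 44.1 × 140.7² = 44.1 × 19810 = 873600 N/m.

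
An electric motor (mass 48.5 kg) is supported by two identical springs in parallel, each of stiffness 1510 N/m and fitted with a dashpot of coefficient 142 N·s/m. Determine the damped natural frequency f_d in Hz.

Parallel springs add: k_eq = 2 × 1510 = 3020 N/m.
ω_n = √(k_eq/m) = √(3020/48.5) = 7.891 rad/s.
Critical damping c_c = 2√(k_eq·m) = 2√(3020 × 48.5) = 765.4 N·s/m, so ζ = c/c_c = 142/765.4 = 0.1855.
ω_d = ω_n√(1 − ζ²) = 7.891 × √(1 − 0.0344) = 7.754 rad/s.
f_d = ω_d/(2π) = 1.234 Hz.

1.23 Hz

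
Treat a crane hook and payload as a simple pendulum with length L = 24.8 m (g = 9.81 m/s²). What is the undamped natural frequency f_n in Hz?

For a simple pendulum ω_n = √(g/L) = √(9.81/24.8) = √0.3956 = 0.6289 rad/s.
f_n = ω_n/(2π) = 0.6289/6.283 = 0.1001 Hz.

0.100 Hz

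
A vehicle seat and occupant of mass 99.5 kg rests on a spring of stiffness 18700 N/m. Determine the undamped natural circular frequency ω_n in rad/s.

ω_n = √(k/m) = √(18700/99.5) = √187.9 = 13.71 rad/s.

13.7 rad/s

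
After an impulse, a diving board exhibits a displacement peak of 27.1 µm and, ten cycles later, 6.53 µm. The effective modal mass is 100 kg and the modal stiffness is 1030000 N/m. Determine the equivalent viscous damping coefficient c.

Logarithmic decrement δ = (1/n)·ln(x₀/x_n) = (1/10)·ln(27.1/6.53) = (1/10)·ln(4.150) = 0.1423.
ζ = δ/√(4π² + δ²) = 0.1423/√(39.48 + 0.0203) = 0.1423/6.285 = 0.02264.
c = ζ · 2√(km) = 0.02264 × 2√(1030000 × 100) = 0.02264 × 20300 = 459.6 N·s/m.

460 N·s/m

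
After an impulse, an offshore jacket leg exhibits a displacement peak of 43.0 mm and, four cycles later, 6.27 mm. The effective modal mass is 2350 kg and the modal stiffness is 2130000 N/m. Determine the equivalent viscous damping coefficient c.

10800 N·s/m

Logarithmic decrement δ = (1/n)·ln(x₀/x_n) = (1/4)·ln(43.0/6.27) = (1/4)·ln(6.858) = 0.4814.
ζ = δ/√(4π² + δ²) = 0.4814/√(39.48 + 0.232) = 0.4814/6.302 = 0.07639.
c = ζ · 2√(km) = 0.07639 × 2√(2130000 × 2350) = 0.07639 × 141500 = 10810 N·s/m.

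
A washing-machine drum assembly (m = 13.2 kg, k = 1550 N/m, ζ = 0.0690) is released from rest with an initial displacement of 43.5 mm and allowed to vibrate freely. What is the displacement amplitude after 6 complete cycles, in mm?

Logarithmic decrement δ = 2πζ/√(1 − ζ²) = 2π × 0.06900/√(1 − 0.00476) = 0.4346.
After n cycles, x_n/x₀ = e^(−nδ), so x_6 = 43.5 × e^(−6 × 0.4346) = 43.5 × 0.07372 = 3.207 mm.

3.21 mm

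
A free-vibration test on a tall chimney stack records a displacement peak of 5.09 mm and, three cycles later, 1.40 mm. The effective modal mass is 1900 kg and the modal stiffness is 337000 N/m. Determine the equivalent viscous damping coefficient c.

Logarithmic decrement δ = (1/n)·ln(x₀/x_n) = (1/3)·ln(5.09/1.40) = (1/3)·ln(3.636) = 0.4303.
ζ = δ/√(4π² + δ²) = 0.4303/√(39.48 + 0.185) = 0.4303/6.298 = 0.06832.
c = ζ · 2√(km) = 0.06832 × 2√(337000 × 1900) = 0.06832 × 50610 = 3458 N·s/m.

3460 N·s/m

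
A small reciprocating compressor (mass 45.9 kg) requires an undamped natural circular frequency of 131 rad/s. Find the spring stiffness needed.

788000 N/m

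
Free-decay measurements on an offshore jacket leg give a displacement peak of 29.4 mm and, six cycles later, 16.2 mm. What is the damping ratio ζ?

0.0158

Logarithmic decrement δ = (1/n)·ln(x₀/x_n) = (1/6)·ln(29.4/16.2) = (1/6)·ln(1.815) = 0.09933.
ζ = δ/√(4π² + δ²) = 0.09933/√(39.48 + 0.00987) = 0.09933/6.284 = 0.01581.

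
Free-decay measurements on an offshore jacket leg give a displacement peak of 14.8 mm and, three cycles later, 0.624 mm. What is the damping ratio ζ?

0.166

Logarithmic decrement δ = (1/n)·ln(x₀/x_n) = (1/3)·ln(14.8/0.624) = (1/3)·ln(23.72) = 1.055.
ζ = δ/√(4π² + δ²) = 1.055/√(39.48 + 1.11) = 1.055/6.371 = 0.1657.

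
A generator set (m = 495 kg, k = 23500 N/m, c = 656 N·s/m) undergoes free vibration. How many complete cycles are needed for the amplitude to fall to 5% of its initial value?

5 cycles

ζ = c/(2√(km)) = 656/(2√(23500 × 495)) = 656/6821 = 0.09617.
Logarithmic decrement δ = 2πζ/√(1 − ζ²) = 2π × 0.09617/√(1 − 0.00925) = 0.6071.
x_n/x₀ = e^(−nδ) ≤ 0.05; take ln: n ≥ ln(1/0.05)/δ = 2.996/0.6071 = 4.935.
So 5 complete cycles are required.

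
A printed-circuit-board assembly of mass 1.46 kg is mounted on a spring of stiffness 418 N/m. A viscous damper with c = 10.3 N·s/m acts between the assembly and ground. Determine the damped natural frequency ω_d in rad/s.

ω_n = √(k/m) = √(418.0/1.46) = 16.92 rad/s.
Critical damping c_c = 2√(k·m) = 2√(418.0 × 1.46) = 49.41 N·s/m, so ζ = c/c_c = 10.3/49.41 = 0.2085.
ω_d = ω_n√(1 − ζ²) = 16.92 × √(1 − 0.0435) = 16.55 rad/s.

16.5 rad/s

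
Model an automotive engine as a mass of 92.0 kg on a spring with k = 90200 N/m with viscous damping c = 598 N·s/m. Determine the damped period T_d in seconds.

0.202 s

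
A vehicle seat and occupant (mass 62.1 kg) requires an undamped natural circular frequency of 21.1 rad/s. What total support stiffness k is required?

27600 N/m

k = m·ω_n² = 62.1 × 21.10² = 62.1 × 445.2 = 27650 N/m.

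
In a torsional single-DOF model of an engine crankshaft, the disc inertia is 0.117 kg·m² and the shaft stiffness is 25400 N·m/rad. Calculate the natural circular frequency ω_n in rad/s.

ω_n = √(k_t/J) = √(25400/0.117) = √217100 = 465.9 rad/s.

466 rad/s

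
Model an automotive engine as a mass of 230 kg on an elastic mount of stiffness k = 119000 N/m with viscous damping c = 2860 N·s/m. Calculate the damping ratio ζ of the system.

ω_n = √(k/m) = √(119000/230) = 22.75 rad/s.
Critical damping c_c = 2√(k·m) = 2√(119000 × 230) = 10460 N·s/m, so ζ = c/c_c = 2860/10460 = 0.2733.

0.273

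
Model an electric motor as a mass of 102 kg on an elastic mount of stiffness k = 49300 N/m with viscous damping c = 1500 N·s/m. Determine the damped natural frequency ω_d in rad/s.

20.7 rad/s

ω_n = √(k/m) = √(49300/102) = 21.98 rad/s.
Critical damping c_c = 2√(k·m) = 2√(49300 × 102) = 4485 N·s/m, so ζ = c/c_c = 1500/4485 = 0.3345.
ω_d = ω_n√(1 − ζ²) = 21.98 × √(1 − 0.112) = 20.72 rad/s.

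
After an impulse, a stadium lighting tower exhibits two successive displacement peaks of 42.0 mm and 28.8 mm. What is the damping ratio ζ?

0.0599

Logarithmic decrement δ = (1/n)·ln(x₀/x_n) = (1/1)·ln(42.0/28.8) = (1/1)·ln(1.458) = 0.3773.
ζ = δ/√(4π² + δ²) = 0.3773/√(39.48 + 0.142) = 0.3773/6.295 = 0.05994.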